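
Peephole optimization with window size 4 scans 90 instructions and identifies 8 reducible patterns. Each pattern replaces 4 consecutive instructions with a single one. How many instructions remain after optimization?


Each match removes 3 instructions.
Total removed = 8 * 3 = 24
Remaining = 90 - 24 = 66

66


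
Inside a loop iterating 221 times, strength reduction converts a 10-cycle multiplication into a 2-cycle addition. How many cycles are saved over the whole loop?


Per-iteration saving = 10 - 2 = 8
Total saved = 221 * 8 = 1768

1768


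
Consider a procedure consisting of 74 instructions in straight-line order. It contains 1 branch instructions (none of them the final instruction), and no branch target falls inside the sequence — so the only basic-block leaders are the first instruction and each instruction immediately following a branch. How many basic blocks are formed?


With no in-sequence branch targets, the leaders are the first instruction plus the instruction after each branch.
Number of basic blocks = branches + 1
= 1 + 1 = 2

2


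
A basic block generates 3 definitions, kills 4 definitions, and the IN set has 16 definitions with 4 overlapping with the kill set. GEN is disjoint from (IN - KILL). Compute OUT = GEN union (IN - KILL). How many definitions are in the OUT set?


IN - KILL: 16 - 4 = 12 surviving definitions
OUT = GEN + surviving = 3 + 12 = 15

15


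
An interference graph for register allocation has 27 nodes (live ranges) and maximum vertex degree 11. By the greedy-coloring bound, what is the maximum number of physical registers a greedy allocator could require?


Greedy coloring never needs more than (max_degree + 1) colors: when coloring a vertex, at most max_degree neighbors are already colored.
Upper bound = 11 + 1 = 12

12


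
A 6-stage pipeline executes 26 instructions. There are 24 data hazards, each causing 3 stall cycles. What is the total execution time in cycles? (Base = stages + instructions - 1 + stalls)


Base cycles = 6 + 26 - 1 = 31
Total stalls = 24 * 3 = 72
Total = 31 + 72 = 103

103


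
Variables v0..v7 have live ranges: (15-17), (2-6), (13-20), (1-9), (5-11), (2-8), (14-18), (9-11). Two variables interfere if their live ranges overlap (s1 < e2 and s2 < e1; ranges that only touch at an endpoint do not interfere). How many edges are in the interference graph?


Check all pairs for overlapping intervals.
Two intervals (s1,e1) and (s2,e2) overlap if s1 < e2 and s2 < e1.
v0 (15-17) vs v1..v7: overlaps v2, v6 -> 2
v1 (2-6) vs v2..v7: overlaps v3, v4, v5 -> 3
v2 (13-20) vs v3..v7: overlaps v6 -> 1
v3 (1-9) vs v4..v7: overlaps v4, v5 -> 2
v4 (5-11) vs v5..v7: overlaps v5, v7 -> 2
v5 (2-8) vs v6..v7: overlaps none -> 0
v6 (14-18) vs v7: overlaps none -> 0
Total overlapping pairs = 2 + 3 + 1 + 2 + 2 + 0 + 0 = 10

10


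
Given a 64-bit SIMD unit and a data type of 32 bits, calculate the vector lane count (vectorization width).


Width = SIMD bits / data type bits
= 64 / 32 = 2

2


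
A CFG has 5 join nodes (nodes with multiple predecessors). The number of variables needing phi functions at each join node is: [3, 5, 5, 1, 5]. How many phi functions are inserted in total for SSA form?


Total phi functions = sum of phi functions at each join node
= 3 + 5 + 5 + 1 + 5 = 19

19


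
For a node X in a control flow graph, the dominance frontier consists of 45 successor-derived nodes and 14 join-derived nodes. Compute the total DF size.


DF(X) = direct successor contributions + join point contributions
= 45 + 14 = 59

59


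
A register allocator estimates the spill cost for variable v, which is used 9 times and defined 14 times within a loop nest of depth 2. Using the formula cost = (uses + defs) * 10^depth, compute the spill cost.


uses + defs = 9 + 14 = 23
10^2 = 100
Spill cost = 23 * 100 = 2300

2300


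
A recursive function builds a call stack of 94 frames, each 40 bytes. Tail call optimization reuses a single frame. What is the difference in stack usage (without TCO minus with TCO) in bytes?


Without TCO: 94 * 40 = 3760 bytes
With TCO: reuse 1 frame = 40 bytes
Savings = 3760 - 40 = 3720

3720


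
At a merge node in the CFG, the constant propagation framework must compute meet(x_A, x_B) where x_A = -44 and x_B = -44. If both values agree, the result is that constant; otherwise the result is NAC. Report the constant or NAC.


Meet operation: if both paths give the same constant, result is that constant; if they differ, result is NAC (not-a-constant).
Path A: -44, Path B: -44 -> equal
Result: constant -> -44

-44


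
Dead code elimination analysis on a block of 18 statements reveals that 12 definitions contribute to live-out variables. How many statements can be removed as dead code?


Dead code = total statements - live definitions
= 18 - 12 = 6

6


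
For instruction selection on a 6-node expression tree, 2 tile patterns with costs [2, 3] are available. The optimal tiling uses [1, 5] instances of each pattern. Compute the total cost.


Total cost = sum(count_i * cost_i)
= 1*2 + 5*3
= 17

17


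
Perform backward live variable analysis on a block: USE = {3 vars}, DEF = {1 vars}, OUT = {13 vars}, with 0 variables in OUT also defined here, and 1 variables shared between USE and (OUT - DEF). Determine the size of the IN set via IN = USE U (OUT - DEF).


OUT - DEF: 13 - 0 = 13
|IN| = |USE| + |OUT - DEF| - |USE ∩ (OUT - DEF)| = 3 + 13 - 1 = 15

15


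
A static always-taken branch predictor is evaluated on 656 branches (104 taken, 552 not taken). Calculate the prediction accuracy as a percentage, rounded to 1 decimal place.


Predictor: always-taken
Correct predictions = 104
Accuracy = 104 / 656 * 100 = 15.9%

15.9


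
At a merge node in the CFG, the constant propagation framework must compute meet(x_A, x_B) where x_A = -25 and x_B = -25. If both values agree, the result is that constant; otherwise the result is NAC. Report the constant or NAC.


Meet operation: if both paths give the same constant, result is that constant; if they differ, result is NAC (not-a-constant).
Path A: -25, Path B: -25 -> equal
Result: constant -> -25

-25


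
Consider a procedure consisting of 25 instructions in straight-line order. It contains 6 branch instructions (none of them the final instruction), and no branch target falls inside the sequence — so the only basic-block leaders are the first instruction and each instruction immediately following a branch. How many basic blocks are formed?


With no in-sequence branch targets, the leaders are the first instruction plus the instruction after each branch.
Number of basic blocks = branches + 1
= 6 + 1 = 7

7


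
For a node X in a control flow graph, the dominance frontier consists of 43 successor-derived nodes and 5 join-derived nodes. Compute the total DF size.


DF(X) = direct successor contributions + join point contributions
= 43 + 5 = 48

48


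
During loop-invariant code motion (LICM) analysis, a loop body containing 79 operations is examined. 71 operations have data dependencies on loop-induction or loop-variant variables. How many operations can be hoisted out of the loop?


Invariant candidates = total - loop-dependent
= 79 - 71 = 8

8


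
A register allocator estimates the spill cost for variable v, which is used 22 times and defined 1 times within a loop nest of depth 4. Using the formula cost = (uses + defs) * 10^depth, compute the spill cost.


uses + defs = 22 + 1 = 23
10^4 = 10000
Spill cost = 23 * 10000 = 230000

230000


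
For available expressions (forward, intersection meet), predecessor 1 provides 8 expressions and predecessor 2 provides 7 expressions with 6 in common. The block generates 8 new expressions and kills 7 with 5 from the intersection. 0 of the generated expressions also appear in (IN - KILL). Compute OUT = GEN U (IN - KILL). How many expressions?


IN = intersection of predecessors = 6
IN - KILL = 6 - 5 = 1
|OUT| = |GEN| + |IN - KILL| - |GEN ∩ (IN - KILL)| = 8 + 1 - 0 = 9

9


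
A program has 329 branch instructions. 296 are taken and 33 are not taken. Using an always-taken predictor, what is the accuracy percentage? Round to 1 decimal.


Predictor: always-taken
Correct predictions = 296
Accuracy = 296 / 329 * 100 = 90.0%

90.0


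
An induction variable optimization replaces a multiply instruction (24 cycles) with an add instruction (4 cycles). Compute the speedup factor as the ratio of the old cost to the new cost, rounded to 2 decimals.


Ratio = mult_cost / add_cost = 24 / 4 = 6.0

6.0


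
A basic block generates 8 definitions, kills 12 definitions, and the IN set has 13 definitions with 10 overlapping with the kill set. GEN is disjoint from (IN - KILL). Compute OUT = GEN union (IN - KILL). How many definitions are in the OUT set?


IN - KILL: 13 - 10 = 3 surviving definitions
OUT = GEN + surviving = 8 + 3 = 11

11


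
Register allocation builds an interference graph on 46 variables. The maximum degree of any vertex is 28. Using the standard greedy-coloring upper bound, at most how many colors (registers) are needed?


Greedy coloring never needs more than (max_degree + 1) colors: when coloring a vertex, at most max_degree neighbors are already colored.
Upper bound = 28 + 1 = 29

29


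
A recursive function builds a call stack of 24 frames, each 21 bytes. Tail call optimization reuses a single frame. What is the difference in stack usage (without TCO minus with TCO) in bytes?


Without TCO: 24 * 21 = 504 bytes
With TCO: reuse 1 frame = 21 bytes
Savings = 504 - 21 = 483

483


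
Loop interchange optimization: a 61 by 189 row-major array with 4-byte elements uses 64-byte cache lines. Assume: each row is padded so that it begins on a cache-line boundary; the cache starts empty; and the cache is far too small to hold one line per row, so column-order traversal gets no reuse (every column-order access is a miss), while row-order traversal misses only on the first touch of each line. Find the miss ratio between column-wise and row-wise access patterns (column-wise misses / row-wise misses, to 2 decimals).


Each row occupies 189 * 4 = 756 bytes and starts on a line boundary, so it spans ceil(756 / 64) = 12 cache lines.
Row-major traversal misses (one per line touched): 61 * ceil(189 * 4 / 64) = 732
Column-major traversal misses (no reuse, every access misses): 61 * 189 = 11529
Ratio = 11529 / 732 = 15.75

15.75


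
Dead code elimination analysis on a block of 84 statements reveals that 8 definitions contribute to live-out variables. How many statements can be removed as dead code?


Dead code = total statements - live definitions
= 84 - 8 = 76

76


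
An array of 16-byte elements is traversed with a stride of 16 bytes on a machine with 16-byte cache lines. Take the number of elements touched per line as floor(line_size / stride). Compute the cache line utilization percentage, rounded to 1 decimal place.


Elements per cache line = floor(16 / 16) = 1
Bytes used = 1 * 16 = 16
Utilization = 16 / 16 * 100 = 100.0%

100.0


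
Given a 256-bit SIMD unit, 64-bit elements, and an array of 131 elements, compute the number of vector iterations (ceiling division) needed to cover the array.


Width = 256 / 64 = 4 elements per vector op
Iterations = ceil(131 / 4) = 33

33


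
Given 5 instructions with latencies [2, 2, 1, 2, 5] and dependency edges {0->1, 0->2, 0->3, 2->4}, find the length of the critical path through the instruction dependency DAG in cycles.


Compute longest path through dependency graph: dist(Ik) = max over predecessors of dist + latency(Ik).
dist(I0) = latency 2 = 2
dist(I1) = dist(I0) + 2 = 2 + 2 = 4
dist(I2) = dist(I0) + 1 = 2 + 1 = 3
dist(I3) = dist(I0) + 2 = 2 + 2 = 4
dist(I4) = dist(I2) + 5 = 3 + 5 = 8
Critical path = max dist = 8

8


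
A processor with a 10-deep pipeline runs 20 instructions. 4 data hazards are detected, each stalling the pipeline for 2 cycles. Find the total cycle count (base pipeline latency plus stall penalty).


Base cycles = 10 + 20 - 1 = 29
Total stalls = 4 * 2 = 8
Total = 29 + 8 = 37

37


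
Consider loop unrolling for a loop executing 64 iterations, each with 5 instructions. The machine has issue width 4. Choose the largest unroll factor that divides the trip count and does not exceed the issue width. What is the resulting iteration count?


Largest divisor of 64 <= 4 is 4
New iterations = 64 / 4 = 16

16


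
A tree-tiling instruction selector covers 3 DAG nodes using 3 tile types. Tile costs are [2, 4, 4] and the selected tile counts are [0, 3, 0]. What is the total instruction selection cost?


Total cost = sum(count_i * cost_i)
= 0*2 + 3*4 + 0*4
= 12

12


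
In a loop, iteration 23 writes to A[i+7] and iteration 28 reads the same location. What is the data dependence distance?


Distance = read iteration - write iteration
= 28 - 23 = 5

5


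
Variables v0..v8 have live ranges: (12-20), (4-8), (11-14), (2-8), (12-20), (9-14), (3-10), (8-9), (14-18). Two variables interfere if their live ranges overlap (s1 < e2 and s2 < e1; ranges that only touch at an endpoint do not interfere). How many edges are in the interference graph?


Check all pairs for overlapping intervals.
Two intervals (s1,e1) and (s2,e2) overlap if s1 < e2 and s2 < e1.
v0 (12-20) vs v1..v8: overlaps v2, v4, v5, v8 -> 4
v1 (4-8) vs v2..v8: overlaps v3, v6 -> 2
v2 (11-14) vs v3..v8: overlaps v4, v5 -> 2
v3 (2-8) vs v4..v8: overlaps v6 -> 1
v4 (12-20) vs v5..v8: overlaps v5, v8 -> 2
v5 (9-14) vs v6..v8: overlaps v6 -> 1
v6 (3-10) vs v7..v8: overlaps v7 -> 1
v7 (8-9) vs v8: overlaps none -> 0
Total overlapping pairs = 4 + 2 + 2 + 1 + 2 + 1 + 1 + 0 = 13

13


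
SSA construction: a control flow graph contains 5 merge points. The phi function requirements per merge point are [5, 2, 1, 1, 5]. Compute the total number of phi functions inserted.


Total phi functions = sum of phi functions at each join node
= 5 + 2 + 1 + 1 + 5 = 14

14


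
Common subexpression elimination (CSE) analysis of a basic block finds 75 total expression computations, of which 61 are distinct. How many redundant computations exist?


CSE count = total expressions - unique expressions
= 75 - 61 = 14

14


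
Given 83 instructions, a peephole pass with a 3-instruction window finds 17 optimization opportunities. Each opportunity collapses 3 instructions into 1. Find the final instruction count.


Each match removes 2 instructions.
Total removed = 17 * 2 = 34
Remaining = 83 - 34 = 49

49


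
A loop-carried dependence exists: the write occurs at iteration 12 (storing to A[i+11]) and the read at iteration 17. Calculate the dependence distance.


Distance = read iteration - write iteration
= 17 - 12 = 5

5


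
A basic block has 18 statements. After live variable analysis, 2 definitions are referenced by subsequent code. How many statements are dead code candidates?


Dead code = total statements - live definitions
= 18 - 2 = 16

16


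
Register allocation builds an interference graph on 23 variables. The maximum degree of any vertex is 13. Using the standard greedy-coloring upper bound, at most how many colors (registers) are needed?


Greedy coloring never needs more than (max_degree + 1) colors: when coloring a vertex, at most max_degree neighbors are already colored.
Upper bound = 13 + 1 = 14

14


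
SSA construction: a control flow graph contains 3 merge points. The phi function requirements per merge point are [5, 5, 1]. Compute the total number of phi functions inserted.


Total phi functions = sum of phi functions at each join node
= 5 + 5 + 1 = 11

11


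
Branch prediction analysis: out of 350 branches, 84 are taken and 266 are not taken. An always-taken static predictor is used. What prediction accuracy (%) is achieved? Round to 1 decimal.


Predictor: always-taken
Correct predictions = 84
Accuracy = 84 / 350 * 100 = 24.0%

24.0


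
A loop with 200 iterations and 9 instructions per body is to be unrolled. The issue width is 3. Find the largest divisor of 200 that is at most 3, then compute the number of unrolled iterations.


Largest divisor of 200 <= 3 is 2
New iterations = 200 / 2 = 100

100


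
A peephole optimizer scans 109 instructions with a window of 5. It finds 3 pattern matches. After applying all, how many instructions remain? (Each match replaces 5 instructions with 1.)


Each match removes 4 instructions.
Total removed = 3 * 4 = 12
Remaining = 109 - 12 = 97

97


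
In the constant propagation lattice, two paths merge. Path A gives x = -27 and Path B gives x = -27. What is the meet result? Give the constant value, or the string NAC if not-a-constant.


Meet operation: if both paths give the same constant, result is that constant; if they differ, result is NAC (not-a-constant).
Path A: -27, Path B: -27 -> equal
Result: constant -> -27

-27


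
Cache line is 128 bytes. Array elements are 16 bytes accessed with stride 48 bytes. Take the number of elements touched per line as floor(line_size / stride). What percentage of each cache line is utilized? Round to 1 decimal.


Elements per cache line = floor(128 / 48) = 2
Bytes used = 2 * 16 = 32
Utilization = 32 / 128 * 100 = 25.0%

25.0


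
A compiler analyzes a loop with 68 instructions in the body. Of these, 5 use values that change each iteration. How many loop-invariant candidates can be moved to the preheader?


Invariant candidates = total - loop-dependent
= 68 - 5 = 63

63


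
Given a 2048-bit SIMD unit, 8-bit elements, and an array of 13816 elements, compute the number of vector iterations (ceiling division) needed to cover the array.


Width = 2048 / 8 = 256 elements per vector op
Iterations = ceil(13816 / 256) = 54

54


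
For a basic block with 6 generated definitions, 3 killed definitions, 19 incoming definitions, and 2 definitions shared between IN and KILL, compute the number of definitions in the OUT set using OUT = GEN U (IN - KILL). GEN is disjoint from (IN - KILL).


IN - KILL: 19 - 2 = 17 surviving definitions
OUT = GEN + surviving = 6 + 17 = 23

23


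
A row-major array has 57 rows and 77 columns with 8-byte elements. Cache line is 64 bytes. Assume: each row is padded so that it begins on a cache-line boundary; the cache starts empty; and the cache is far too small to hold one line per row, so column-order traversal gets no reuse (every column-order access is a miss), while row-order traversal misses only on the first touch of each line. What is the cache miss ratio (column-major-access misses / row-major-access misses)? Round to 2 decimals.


Each row occupies 77 * 8 = 616 bytes and starts on a line boundary, so it spans ceil(616 / 64) = 10 cache lines.
Row-major traversal misses (one per line touched): 57 * ceil(77 * 8 / 64) = 570
Column-major traversal misses (no reuse, every access misses): 57 * 77 = 4389
Ratio = 4389 / 570 = 7.7

7.7


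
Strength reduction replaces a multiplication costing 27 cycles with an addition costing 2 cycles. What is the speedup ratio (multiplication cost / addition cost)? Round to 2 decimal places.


Ratio = mult_cost / add_cost = 27 / 2 = 13.5

13.5


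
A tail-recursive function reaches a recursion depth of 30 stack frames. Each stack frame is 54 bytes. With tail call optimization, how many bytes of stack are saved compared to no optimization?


Without TCO: 30 * 54 = 1620 bytes
With TCO: reuse 1 frame = 54 bytes
Savings = 1620 - 54 = 1566

1566


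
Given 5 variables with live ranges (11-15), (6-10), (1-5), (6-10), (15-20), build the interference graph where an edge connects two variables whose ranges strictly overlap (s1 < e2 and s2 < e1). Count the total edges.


Check all pairs for overlapping intervals.
Two intervals (s1,e1) and (s2,e2) overlap if s1 < e2 and s2 < e1.
v0 (11-15) vs v1..v4: overlaps none -> 0
v1 (6-10) vs v2..v4: overlaps v3 -> 1
v2 (1-5) vs v3..v4: overlaps none -> 0
v3 (6-10) vs v4: overlaps none -> 0
Total overlapping pairs = 0 + 1 + 0 + 0 = 1

1


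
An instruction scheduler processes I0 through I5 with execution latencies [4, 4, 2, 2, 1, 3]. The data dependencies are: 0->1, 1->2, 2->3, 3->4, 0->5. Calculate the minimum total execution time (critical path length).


Compute longest path through dependency graph: dist(Ik) = max over predecessors of dist + latency(Ik).
dist(I0) = latency 4 = 4
dist(I1) = dist(I0) + 4 = 4 + 4 = 8
dist(I2) = dist(I1) + 2 = 8 + 2 = 10
dist(I3) = dist(I2) + 2 = 10 + 2 = 12
dist(I4) = dist(I3) + 1 = 12 + 1 = 13
dist(I5) = dist(I0) + 3 = 4 + 3 = 7
Critical path = max dist = 13

13


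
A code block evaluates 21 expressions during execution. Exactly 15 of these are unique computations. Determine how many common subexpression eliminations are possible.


CSE count = total expressions - unique expressions
= 21 - 15 = 6

6


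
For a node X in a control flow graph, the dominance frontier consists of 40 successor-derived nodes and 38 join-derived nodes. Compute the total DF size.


DF(X) = direct successor contributions + join point contributions
= 40 + 38 = 78

78


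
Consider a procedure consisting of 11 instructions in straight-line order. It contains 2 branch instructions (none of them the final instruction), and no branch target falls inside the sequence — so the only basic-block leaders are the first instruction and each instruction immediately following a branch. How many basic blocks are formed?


With no in-sequence branch targets, the leaders are the first instruction plus the instruction after each branch.
Number of basic blocks = branches + 1
= 2 + 1 = 3

3


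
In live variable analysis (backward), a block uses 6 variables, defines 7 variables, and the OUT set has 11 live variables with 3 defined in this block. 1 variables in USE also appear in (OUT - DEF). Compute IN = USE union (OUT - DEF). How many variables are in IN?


OUT - DEF: 11 - 3 = 8
|IN| = |USE| + |OUT - DEF| - |USE ∩ (OUT - DEF)| = 6 + 8 - 1 = 13

13


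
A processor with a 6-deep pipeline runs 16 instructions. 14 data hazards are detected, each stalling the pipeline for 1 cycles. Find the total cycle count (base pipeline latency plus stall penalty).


Base cycles = 6 + 16 - 1 = 21
Total stalls = 14 * 1 = 14
Total = 21 + 14 = 35

35


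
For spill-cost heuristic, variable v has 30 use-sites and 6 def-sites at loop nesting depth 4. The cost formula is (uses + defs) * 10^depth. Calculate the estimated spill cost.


uses + defs = 30 + 6 = 36
10^4 = 10000
Spill cost = 36 * 10000 = 360000

360000


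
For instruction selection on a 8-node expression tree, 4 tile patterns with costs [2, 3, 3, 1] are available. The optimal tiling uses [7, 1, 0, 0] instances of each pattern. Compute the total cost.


Total cost = sum(count_i * cost_i)
= 7*2 + 1*3 + 0*3 + 0*1
= 17

17


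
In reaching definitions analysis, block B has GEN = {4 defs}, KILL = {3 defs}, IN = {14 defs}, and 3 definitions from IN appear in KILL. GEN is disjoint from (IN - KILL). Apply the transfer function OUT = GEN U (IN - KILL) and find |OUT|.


IN - KILL: 14 - 3 = 11 surviving definitions
OUT = GEN + surviving = 4 + 11 = 15

15


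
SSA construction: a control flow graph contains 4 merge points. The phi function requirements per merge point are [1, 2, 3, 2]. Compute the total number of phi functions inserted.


Total phi functions = sum of phi functions at each join node
= 1 + 2 + 3 + 2 = 8

8


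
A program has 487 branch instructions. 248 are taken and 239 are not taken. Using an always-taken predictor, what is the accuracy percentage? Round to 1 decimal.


Predictor: always-taken
Correct predictions = 248
Accuracy = 248 / 487 * 100 = 50.9%

50.9


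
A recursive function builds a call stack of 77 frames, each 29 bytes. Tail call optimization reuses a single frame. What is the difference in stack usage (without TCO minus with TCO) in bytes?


Without TCO: 77 * 29 = 2233 bytes
With TCO: reuse 1 frame = 29 bytes
Savings = 2233 - 29 = 2204

2204


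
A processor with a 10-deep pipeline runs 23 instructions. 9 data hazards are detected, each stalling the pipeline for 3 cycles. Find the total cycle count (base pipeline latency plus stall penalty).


Base cycles = 10 + 23 - 1 = 32
Total stalls = 9 * 3 = 27
Total = 32 + 27 = 59

59


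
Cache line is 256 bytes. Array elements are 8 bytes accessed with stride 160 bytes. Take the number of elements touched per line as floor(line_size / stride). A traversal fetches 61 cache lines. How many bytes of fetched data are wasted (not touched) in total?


Elements per line = floor(256 / 160) = 1
Bytes used per line = 1 * 8 = 8
Wasted per line = 256 - 8 = 248
Total wasted = 248 * 61 = 15128

15128


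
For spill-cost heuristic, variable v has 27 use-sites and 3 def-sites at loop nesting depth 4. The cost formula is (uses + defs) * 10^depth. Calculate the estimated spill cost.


uses + defs = 27 + 3 = 30
10^4 = 10000
Spill cost = 30 * 10000 = 300000

300000


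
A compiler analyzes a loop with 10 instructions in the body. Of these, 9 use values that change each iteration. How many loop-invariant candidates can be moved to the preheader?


Invariant candidates = total - loop-dependent
= 10 - 9 = 1

1


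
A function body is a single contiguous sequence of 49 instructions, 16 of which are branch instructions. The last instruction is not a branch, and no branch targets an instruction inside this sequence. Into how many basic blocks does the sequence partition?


With no in-sequence branch targets, the leaders are the first instruction plus the instruction after each branch.
Number of basic blocks = branches + 1
= 16 + 1 = 17

17


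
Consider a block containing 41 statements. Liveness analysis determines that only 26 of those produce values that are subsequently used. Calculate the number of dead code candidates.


Dead code = total statements - live definitions
= 41 - 26 = 15

15


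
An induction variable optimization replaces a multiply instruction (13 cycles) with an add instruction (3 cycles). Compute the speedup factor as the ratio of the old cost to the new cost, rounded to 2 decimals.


Ratio = mult_cost / add_cost = 13 / 3 = 4.33

4.33


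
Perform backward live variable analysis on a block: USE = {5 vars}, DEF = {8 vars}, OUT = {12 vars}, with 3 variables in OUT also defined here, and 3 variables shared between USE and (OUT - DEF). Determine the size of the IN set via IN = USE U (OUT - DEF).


OUT - DEF: 12 - 3 = 9
|IN| = |USE| + |OUT - DEF| - |USE ∩ (OUT - DEF)| = 5 + 9 - 3 = 11

11


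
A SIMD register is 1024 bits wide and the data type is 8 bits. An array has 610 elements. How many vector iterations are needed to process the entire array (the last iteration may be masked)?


Width = 1024 / 8 = 128 elements per vector op
Iterations = ceil(610 / 128) = 5

5


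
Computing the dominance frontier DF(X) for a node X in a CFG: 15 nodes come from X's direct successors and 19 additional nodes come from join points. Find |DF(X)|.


DF(X) = direct successor contributions + join point contributions
= 15 + 19 = 34

34


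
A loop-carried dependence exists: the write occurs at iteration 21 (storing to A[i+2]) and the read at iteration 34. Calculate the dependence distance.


Distance = read iteration - write iteration
= 34 - 21 = 13

13


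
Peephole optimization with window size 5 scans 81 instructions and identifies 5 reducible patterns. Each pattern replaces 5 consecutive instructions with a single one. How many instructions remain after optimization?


Each match removes 4 instructions.
Total removed = 5 * 4 = 20
Remaining = 81 - 20 = 61

61


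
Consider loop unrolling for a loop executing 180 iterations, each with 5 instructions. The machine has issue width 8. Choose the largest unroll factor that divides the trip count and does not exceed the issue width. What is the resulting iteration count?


Largest divisor of 180 <= 8 is 6
New iterations = 180 / 6 = 30

30


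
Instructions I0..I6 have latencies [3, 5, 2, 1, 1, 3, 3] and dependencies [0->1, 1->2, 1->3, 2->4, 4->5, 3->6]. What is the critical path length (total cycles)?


Compute longest path through dependency graph: dist(Ik) = max over predecessors of dist + latency(Ik).
dist(I0) = latency 3 = 3
dist(I1) = dist(I0) + 5 = 3 + 5 = 8
dist(I2) = dist(I1) + 2 = 8 + 2 = 10
dist(I3) = dist(I1) + 1 = 8 + 1 = 9
dist(I4) = dist(I2) + 1 = 10 + 1 = 11
dist(I5) = dist(I4) + 3 = 11 + 3 = 14
dist(I6) = dist(I3) + 3 = 9 + 3 = 12
Critical path = max dist = 14

14


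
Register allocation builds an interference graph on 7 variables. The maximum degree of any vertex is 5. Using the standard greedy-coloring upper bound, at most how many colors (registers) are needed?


Greedy coloring never needs more than (max_degree + 1) colors: when coloring a vertex, at most max_degree neighbors are already colored.
Upper bound = 5 + 1 = 6

6


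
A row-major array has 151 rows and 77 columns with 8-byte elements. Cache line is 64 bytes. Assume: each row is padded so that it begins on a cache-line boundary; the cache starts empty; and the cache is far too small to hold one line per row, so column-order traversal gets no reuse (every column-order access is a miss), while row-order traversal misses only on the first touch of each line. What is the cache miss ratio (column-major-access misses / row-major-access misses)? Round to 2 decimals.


Each row occupies 77 * 8 = 616 bytes and starts on a line boundary, so it spans ceil(616 / 64) = 10 cache lines.
Row-major traversal misses (one per line touched): 151 * ceil(77 * 8 / 64) = 1510
Column-major traversal misses (no reuse, every access misses): 151 * 77 = 11627
Ratio = 11627 / 1510 = 7.7

7.7


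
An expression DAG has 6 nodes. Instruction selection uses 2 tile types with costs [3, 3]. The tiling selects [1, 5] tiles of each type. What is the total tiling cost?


Total cost = sum(count_i * cost_i)
= 1*3 + 5*3
= 18

18


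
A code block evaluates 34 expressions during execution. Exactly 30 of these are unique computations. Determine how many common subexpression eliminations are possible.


CSE count = total expressions - unique expressions
= 34 - 30 = 4

4


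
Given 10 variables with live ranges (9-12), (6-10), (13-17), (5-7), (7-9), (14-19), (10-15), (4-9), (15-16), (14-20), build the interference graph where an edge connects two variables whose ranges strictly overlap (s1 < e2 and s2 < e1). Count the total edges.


Check all pairs for overlapping intervals.
Two intervals (s1,e1) and (s2,e2) overlap if s1 < e2 and s2 < e1.
v0 (9-12) vs v1..v9: overlaps v1, v6 -> 2
v1 (6-10) vs v2..v9: overlaps v3, v4, v7 -> 3
v2 (13-17) vs v3..v9: overlaps v5, v6, v8, v9 -> 4
v3 (5-7) vs v4..v9: overlaps v7 -> 1
v4 (7-9) vs v5..v9: overlaps v7 -> 1
v5 (14-19) vs v6..v9: overlaps v6, v8, v9 -> 3
v6 (10-15) vs v7..v9: overlaps v9 -> 1
v7 (4-9) vs v8..v9: overlaps none -> 0
v8 (15-16) vs v9: overlaps v9 -> 1
Total overlapping pairs = 2 + 3 + 4 + 1 + 1 + 3 + 1 + 0 + 1 = 16

16


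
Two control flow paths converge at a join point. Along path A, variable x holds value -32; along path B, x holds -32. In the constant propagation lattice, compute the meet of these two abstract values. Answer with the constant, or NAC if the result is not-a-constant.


Meet operation: if both paths give the same constant, result is that constant; if they differ, result is NAC (not-a-constant).
Path A: -32, Path B: -32 -> equal
Result: constant -> -32

-32


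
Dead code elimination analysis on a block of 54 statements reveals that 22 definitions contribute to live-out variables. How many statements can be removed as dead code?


Dead code = total statements - live definitions
= 54 - 22 = 32

32


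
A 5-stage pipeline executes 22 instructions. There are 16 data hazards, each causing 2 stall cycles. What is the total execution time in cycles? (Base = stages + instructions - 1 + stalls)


Base cycles = 5 + 22 - 1 = 26
Total stalls = 16 * 2 = 32
Total = 26 + 32 = 58

58


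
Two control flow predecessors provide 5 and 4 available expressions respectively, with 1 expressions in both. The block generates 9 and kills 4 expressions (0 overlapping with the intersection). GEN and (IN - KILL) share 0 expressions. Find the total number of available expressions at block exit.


IN = intersection of predecessors = 1
IN - KILL = 1 - 0 = 1
|OUT| = |GEN| + |IN - KILL| - |GEN ∩ (IN - KILL)| = 9 + 1 - 0 = 10

10


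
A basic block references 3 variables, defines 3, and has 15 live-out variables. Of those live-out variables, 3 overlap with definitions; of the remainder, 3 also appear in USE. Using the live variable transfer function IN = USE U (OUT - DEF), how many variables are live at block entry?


OUT - DEF: 15 - 3 = 12
|IN| = |USE| + |OUT - DEF| - |USE ∩ (OUT - DEF)| = 3 + 12 - 3 = 12

12


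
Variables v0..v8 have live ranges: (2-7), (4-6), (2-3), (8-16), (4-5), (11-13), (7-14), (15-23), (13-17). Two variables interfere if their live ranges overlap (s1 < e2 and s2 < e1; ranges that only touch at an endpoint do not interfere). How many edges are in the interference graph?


Check all pairs for overlapping intervals.
Two intervals (s1,e1) and (s2,e2) overlap if s1 < e2 and s2 < e1.
v0 (2-7) vs v1..v8: overlaps v1, v2, v4 -> 3
v1 (4-6) vs v2..v8: overlaps v4 -> 1
v2 (2-3) vs v3..v8: overlaps none -> 0
v3 (8-16) vs v4..v8: overlaps v5, v6, v7, v8 -> 4
v4 (4-5) vs v5..v8: overlaps none -> 0
v5 (11-13) vs v6..v8: overlaps v6 -> 1
v6 (7-14) vs v7..v8: overlaps v8 -> 1
v7 (15-23) vs v8: overlaps v8 -> 1
Total overlapping pairs = 3 + 1 + 0 + 4 + 0 + 1 + 1 + 1 = 11

11


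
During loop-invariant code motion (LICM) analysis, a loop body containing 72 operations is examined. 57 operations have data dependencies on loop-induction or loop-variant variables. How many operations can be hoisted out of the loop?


Invariant candidates = total - loop-dependent
= 72 - 57 = 15

15


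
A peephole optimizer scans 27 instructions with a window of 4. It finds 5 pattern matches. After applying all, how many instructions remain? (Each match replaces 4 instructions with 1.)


Each match removes 3 instructions.
Total removed = 5 * 3 = 15
Remaining = 27 - 15 = 12

12


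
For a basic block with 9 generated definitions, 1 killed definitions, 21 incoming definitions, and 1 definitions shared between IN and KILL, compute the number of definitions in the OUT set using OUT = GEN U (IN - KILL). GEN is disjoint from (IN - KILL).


IN - KILL: 21 - 1 = 20 surviving definitions
OUT = GEN + surviving = 9 + 20 = 29

29


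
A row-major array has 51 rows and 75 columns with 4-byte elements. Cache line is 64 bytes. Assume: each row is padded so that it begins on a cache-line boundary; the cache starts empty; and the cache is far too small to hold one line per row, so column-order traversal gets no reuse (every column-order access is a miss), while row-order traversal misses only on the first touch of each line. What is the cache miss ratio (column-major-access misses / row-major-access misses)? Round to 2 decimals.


Each row occupies 75 * 4 = 300 bytes and starts on a line boundary, so it spans ceil(300 / 64) = 5 cache lines.
Row-major traversal misses (one per line touched): 51 * ceil(75 * 4 / 64) = 255
Column-major traversal misses (no reuse, every access misses): 51 * 75 = 3825
Ratio = 3825 / 255 = 15.0

15.0


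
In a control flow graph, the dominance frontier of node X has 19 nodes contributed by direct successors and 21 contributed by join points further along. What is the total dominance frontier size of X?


DF(X) = direct successor contributions + join point contributions
= 19 + 21 = 40

40


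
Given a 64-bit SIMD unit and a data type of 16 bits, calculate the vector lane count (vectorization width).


Width = SIMD bits / data type bits
= 64 / 16 = 4

4


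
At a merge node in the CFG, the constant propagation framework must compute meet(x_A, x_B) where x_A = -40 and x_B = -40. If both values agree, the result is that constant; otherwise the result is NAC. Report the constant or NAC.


Meet operation: if both paths give the same constant, result is that constant; if they differ, result is NAC (not-a-constant).
Path A: -40, Path B: -40 -> equal
Result: constant -> -40

-40


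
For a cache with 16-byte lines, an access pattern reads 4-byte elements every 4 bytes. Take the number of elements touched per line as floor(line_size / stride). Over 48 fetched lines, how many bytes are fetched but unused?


Elements per line = floor(16 / 4) = 4
Bytes used per line = 4 * 4 = 16
Wasted per line = 16 - 16 = 0
Total wasted = 0 * 48 = 0

0


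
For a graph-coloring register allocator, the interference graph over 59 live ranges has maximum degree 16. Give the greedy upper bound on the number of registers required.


Greedy coloring never needs more than (max_degree + 1) colors: when coloring a vertex, at most max_degree neighbors are already colored.
Upper bound = 16 + 1 = 17

17


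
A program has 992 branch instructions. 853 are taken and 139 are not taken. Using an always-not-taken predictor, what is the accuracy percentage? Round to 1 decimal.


Predictor: always-not-taken
Correct predictions = 139
Accuracy = 139 / 992 * 100 = 14.0%

14.0


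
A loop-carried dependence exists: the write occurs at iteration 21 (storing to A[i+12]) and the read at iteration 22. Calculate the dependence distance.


Distance = read iteration - write iteration
= 22 - 21 = 1

1


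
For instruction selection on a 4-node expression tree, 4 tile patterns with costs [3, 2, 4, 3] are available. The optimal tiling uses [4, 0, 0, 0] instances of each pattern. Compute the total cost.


Total cost = sum(count_i * cost_i)
= 4*3 + 0*2 + 0*4 + 0*3
= 12

12


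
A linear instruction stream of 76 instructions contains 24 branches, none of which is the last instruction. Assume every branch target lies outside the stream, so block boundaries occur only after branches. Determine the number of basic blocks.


With no in-sequence branch targets, the leaders are the first instruction plus the instruction after each branch.
Number of basic blocks = branches + 1
= 24 + 1 = 25

25


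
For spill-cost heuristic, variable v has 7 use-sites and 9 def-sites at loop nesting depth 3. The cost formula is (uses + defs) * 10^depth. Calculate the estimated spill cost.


uses + defs = 7 + 9 = 16
10^3 = 1000
Spill cost = 16 * 1000 = 16000

16000


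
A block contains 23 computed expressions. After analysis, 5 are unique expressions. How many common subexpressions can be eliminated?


CSE count = total expressions - unique expressions
= 23 - 5 = 18

18


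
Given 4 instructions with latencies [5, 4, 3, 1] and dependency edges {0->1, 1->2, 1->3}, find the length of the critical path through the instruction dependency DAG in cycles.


Compute longest path through dependency graph: dist(Ik) = max over predecessors of dist + latency(Ik).
dist(I0) = latency 5 = 5
dist(I1) = dist(I0) + 4 = 5 + 4 = 9
dist(I2) = dist(I1) + 3 = 9 + 3 = 12
dist(I3) = dist(I1) + 1 = 9 + 1 = 10
Critical path = max dist = 12

12


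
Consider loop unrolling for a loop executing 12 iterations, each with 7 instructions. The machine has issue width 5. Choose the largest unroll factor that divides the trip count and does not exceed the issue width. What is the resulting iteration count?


Largest divisor of 12 <= 5 is 4
New iterations = 12 / 4 = 3

3


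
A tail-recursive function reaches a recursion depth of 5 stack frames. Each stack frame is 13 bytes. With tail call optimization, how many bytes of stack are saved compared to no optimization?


Without TCO: 5 * 13 = 65 bytes
With TCO: reuse 1 frame = 13 bytes
Savings = 65 - 13 = 52

52


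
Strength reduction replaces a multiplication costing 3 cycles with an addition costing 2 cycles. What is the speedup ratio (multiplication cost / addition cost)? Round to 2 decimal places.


Ratio = mult_cost / add_cost = 3 / 2 = 1.5

1.5
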